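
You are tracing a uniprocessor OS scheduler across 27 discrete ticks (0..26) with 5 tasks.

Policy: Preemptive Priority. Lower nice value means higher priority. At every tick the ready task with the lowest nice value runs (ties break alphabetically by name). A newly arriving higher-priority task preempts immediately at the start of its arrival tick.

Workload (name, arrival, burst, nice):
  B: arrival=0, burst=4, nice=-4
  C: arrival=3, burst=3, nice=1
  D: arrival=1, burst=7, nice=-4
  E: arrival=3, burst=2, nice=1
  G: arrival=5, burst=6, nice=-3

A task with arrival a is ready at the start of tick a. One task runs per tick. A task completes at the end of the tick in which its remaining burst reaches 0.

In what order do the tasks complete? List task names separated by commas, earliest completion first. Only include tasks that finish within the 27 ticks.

t=0: ready={B} → run B
t=1: ready={B,D} → run B
t=2: ready={B,D} → run B
t=3: ready={B,C,D,E} → run B
t=4: ready={C,D,E} → run D
t=5: ready={C,D,E,G} → run D
t=6: ready={C,D,E,G} → run D
t=7: ready={C,D,E,G} → run D
t=8: ready={C,D,E,G} → run D
t=9: ready={C,D,E,G} → run D
t=10: ready={C,D,E,G} → run D
t=11: ready={C,E,G} → run G
t=12: ready={C,E,G} → run G
t=13: ready={C,E,G} → run G
t=14: ready={C,E,G} → run G
t=15: ready={C,E,G} → run G
t=16: ready={C,E,G} → run G
t=17: ready={C,E} → run C
t=18: ready={C,E} → run C
t=19: ready={C,E} → run C
t=20: ready={E} → run E
t=21: ready={E} → run E
t=22: (idle)
t=23: (idle)
t=24: (idle)
t=25: (idle)
t=26: (idle)

completion order = B, D, G, C, E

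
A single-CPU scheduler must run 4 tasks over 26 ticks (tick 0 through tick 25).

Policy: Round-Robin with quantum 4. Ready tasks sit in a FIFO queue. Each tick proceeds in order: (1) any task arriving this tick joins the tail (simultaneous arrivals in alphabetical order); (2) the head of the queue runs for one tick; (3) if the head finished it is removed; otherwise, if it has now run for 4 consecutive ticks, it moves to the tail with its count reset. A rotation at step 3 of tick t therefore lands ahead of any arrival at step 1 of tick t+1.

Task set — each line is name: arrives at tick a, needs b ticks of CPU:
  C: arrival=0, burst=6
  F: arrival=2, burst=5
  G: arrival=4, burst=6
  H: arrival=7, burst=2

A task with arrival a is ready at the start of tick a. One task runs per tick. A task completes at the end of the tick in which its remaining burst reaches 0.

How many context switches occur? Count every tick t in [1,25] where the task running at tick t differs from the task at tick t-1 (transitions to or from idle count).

context switches = 7

t=0: queue=[C] q_used=0 → run C
t=1: queue=[C] q_used=1 → run C
t=2: queue=[C,F] q_used=2 → run C
t=3: queue=[C,F] q_used=3 → run C
t=4: queue=[F,C,G] q_used=0 → run F
t=5: queue=[F,C,G] q_used=1 → run F
t=6: queue=[F,C,G] q_used=2 → run F
t=7: queue=[F,C,G,H] q_used=3 → run F
t=8: queue=[C,G,H,F] q_used=0 → run C
t=9: queue=[C,G,H,F] q_used=1 → run C
t=10: queue=[G,H,F] q_used=0 → run G
t=11: queue=[G,H,F] q_used=1 → run G
t=12: queue=[G,H,F] q_used=2 → run G
t=13: queue=[G,H,F] q_used=3 → run G
t=14: queue=[H,F,G] q_used=0 → run H
t=15: queue=[H,F,G] q_used=1 → run H
t=16: queue=[F,G] q_used=0 → run F
t=17: queue=[G] q_used=0 → run G
t=18: queue=[G] q_used=1 → run G
t=19: (idle)
t=20: (idle)
t=21: (idle)
t=22: (idle)
t=23: (idle)
t=24: (idle)
t=25: (idle)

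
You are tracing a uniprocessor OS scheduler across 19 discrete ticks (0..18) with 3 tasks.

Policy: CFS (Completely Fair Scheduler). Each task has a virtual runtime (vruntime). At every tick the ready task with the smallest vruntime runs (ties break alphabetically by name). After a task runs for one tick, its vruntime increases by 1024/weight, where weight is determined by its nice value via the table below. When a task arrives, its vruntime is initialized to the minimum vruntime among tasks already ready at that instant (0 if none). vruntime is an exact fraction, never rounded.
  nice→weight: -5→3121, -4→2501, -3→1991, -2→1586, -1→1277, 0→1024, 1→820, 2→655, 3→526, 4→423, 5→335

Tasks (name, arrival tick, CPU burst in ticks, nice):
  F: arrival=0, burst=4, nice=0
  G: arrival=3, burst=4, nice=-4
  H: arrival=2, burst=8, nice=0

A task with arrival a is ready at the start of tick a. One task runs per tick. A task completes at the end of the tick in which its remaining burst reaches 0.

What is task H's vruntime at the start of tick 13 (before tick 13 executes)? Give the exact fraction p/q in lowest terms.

vruntime(H, start of tick 13) = 7/1

t=0: vr[F=0] → run F
t=1: vr[F=1] → run F
t=2: vr[F=2 H=2] → run F
t=3: vr[F=3 G=2 H=2] → run G
t=4: vr[F=3 G=6026/2501 H=2] → run H
t=5: vr[F=3 G=6026/2501 H=3] → run G
t=6: vr[F=3 G=7050/2501 H=3] → run G
t=7: vr[F=3 G=8074/2501 H=3] → run F
t=8: vr[G=8074/2501 H=3] → run H
t=9: vr[G=8074/2501 H=4] → run G
t=10: vr[H=4] → run H
t=11: vr[H=5] → run H
t=12: vr[H=6] → run H
t=13: vr[H=7] → run H
t=14: vr[H=8] → run H
t=15: vr[H=9] → run H
t=16: (idle)
t=17: (idle)
t=18: (idle)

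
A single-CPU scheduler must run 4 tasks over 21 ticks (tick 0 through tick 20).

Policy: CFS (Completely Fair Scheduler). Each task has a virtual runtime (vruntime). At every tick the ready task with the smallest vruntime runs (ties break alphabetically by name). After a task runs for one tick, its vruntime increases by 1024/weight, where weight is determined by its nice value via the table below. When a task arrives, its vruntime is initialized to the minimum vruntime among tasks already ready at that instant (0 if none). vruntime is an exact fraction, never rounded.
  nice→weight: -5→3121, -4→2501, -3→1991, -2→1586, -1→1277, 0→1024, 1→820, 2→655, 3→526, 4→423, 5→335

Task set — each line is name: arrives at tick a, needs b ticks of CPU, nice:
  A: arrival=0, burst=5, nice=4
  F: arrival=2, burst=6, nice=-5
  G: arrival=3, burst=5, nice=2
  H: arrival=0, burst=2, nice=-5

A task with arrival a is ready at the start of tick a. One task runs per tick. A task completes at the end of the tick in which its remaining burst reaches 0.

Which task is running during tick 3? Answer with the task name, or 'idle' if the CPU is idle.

t=0: vr[A=0 H=0] → run A
t=1: vr[A=1024/423 H=0] → run H
t=2: vr[A=1024/423 F=1024/3121 H=1024/3121] → run F
t=3: vr[A=1024/423 F=2048/3121 G=1024/3121 H=1024/3121] → run G
t=4: vr[A=1024/423 F=2048/3121 G=3866624/2044255 H=1024/3121] → run H
t=5: vr[A=1024/423 F=2048/3121 G=3866624/2044255] → run F
t=6: vr[A=1024/423 F=3072/3121 G=3866624/2044255] → run F
t=7: vr[A=1024/423 F=4096/3121 G=3866624/2044255] → run F
t=8: vr[A=1024/423 F=5120/3121 G=3866624/2044255] → run F
t=9: vr[A=1024/423 F=6144/3121 G=3866624/2044255] → run G
t=10: vr[A=1024/423 F=6144/3121 G=7062528/2044255] → run F
t=11: vr[A=1024/423 G=7062528/2044255] → run A
t=12: vr[A=2048/423 G=7062528/2044255] → run G
t=13: vr[A=2048/423 G=10258432/2044255] → run A
t=14: vr[A=1024/141 G=10258432/2044255] → run G
t=15: vr[A=1024/141 G=13454336/2044255] → run G
t=16: vr[A=1024/141] → run A
t=17: vr[A=4096/423] → run A
t=18: (idle)
t=19: (idle)
t=20: (idle)

running at tick 3 = G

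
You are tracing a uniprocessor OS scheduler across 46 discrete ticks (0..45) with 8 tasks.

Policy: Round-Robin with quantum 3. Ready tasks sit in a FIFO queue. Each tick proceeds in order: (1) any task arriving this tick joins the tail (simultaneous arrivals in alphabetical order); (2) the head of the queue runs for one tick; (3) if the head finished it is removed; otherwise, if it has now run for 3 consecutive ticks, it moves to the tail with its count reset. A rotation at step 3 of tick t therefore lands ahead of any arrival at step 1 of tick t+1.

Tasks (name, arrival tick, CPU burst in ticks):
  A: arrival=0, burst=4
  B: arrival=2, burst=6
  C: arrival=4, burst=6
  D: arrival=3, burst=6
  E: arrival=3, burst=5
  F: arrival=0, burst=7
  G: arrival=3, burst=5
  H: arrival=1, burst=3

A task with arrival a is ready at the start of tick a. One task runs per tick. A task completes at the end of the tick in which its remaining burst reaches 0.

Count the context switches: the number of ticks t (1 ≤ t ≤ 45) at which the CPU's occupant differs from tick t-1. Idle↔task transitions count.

context switches = 16

t=0: queue=[A,F] q_used=0 → run A
t=1: queue=[A,F,H] q_used=1 → run A
t=2: queue=[A,F,H,B] q_used=2 → run A
t=3: queue=[F,H,B,A,D,E,G] q_used=0 → run F
t=4: queue=[F,H,B,A,D,E,G,C] q_used=1 → run F
t=5: queue=[F,H,B,A,D,E,G,C] q_used=2 → run F
t=6: queue=[H,B,A,D,E,G,C,F] q_used=0 → run H
t=7: queue=[H,B,A,D,E,G,C,F] q_used=1 → run H
t=8: queue=[H,B,A,D,E,G,C,F] q_used=2 → run H
t=9: queue=[B,A,D,E,G,C,F] q_used=0 → run B
t=10: queue=[B,A,D,E,G,C,F] q_used=1 → run B
t=11: queue=[B,A,D,E,G,C,F] q_used=2 → run B
t=12: queue=[A,D,E,G,C,F,B] q_used=0 → run A
t=13: queue=[D,E,G,C,F,B] q_used=0 → run D
t=14: queue=[D,E,G,C,F,B] q_used=1 → run D
t=15: queue=[D,E,G,C,F,B] q_used=2 → run D
t=16: queue=[E,G,C,F,B,D] q_used=0 → run E
t=17: queue=[E,G,C,F,B,D] q_used=1 → run E
t=18: queue=[E,G,C,F,B,D] q_used=2 → run E
t=19: queue=[G,C,F,B,D,E] q_used=0 → run G
t=20: queue=[G,C,F,B,D,E] q_used=1 → run G
t=21: queue=[G,C,F,B,D,E] q_used=2 → run G
t=22: queue=[C,F,B,D,E,G] q_used=0 → run C
t=23: queue=[C,F,B,D,E,G] q_used=1 → run C
t=24: queue=[C,F,B,D,E,G] q_used=2 → run C
t=25: queue=[F,B,D,E,G,C] q_used=0 → run F
t=26: queue=[F,B,D,E,G,C] q_used=1 → run F
t=27: queue=[F,B,D,E,G,C] q_used=2 → run F
t=28: queue=[B,D,E,G,C,F] q_used=0 → run B
t=29: queue=[B,D,E,G,C,F] q_used=1 → run B
t=30: queue=[B,D,E,G,C,F] q_used=2 → run B
t=31: queue=[D,E,G,C,F] q_used=0 → run D
t=32: queue=[D,E,G,C,F] q_used=1 → run D
t=33: queue=[D,E,G,C,F] q_used=2 → run D
t=34: queue=[E,G,C,F] q_used=0 → run E
t=35: queue=[E,G,C,F] q_used=1 → run E
t=36: queue=[G,C,F] q_used=0 → run G
t=37: queue=[G,C,F] q_used=1 → run G
t=38: queue=[C,F] q_used=0 → run C
t=39: queue=[C,F] q_used=1 → run C
t=40: queue=[C,F] q_used=2 → run C
t=41: queue=[F] q_used=0 → run F
t=42: (idle)
t=43: (idle)
t=44: (idle)
t=45: (idle)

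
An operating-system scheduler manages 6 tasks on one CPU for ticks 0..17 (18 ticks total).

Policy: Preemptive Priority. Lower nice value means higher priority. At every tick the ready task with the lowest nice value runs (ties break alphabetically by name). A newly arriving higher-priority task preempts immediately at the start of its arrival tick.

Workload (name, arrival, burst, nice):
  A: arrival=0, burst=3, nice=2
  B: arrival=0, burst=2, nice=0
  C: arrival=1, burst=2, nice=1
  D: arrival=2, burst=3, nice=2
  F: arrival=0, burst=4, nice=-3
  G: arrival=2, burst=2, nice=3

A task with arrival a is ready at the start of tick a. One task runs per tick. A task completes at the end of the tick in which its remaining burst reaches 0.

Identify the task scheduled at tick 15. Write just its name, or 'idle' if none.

t=0: ready={A,B,F} → run F
t=1: ready={A,B,C,F} → run F
t=2: ready={A,B,C,D,F,G} → run F
t=3: ready={A,B,C,D,F,G} → run F
t=4: ready={A,B,C,D,G} → run B
t=5: ready={A,B,C,D,G} → run B
t=6: ready={A,C,D,G} → run C
t=7: ready={A,C,D,G} → run C
t=8: ready={A,D,G} → run A
t=9: ready={A,D,G} → run A
t=10: ready={A,D,G} → run A
t=11: ready={D,G} → run D
t=12: ready={D,G} → run D
t=13: ready={D,G} → run D
t=14: ready={G} → run G
t=15: ready={G} → run G
t=16: (idle)
t=17: (idle)

running at tick 15 = G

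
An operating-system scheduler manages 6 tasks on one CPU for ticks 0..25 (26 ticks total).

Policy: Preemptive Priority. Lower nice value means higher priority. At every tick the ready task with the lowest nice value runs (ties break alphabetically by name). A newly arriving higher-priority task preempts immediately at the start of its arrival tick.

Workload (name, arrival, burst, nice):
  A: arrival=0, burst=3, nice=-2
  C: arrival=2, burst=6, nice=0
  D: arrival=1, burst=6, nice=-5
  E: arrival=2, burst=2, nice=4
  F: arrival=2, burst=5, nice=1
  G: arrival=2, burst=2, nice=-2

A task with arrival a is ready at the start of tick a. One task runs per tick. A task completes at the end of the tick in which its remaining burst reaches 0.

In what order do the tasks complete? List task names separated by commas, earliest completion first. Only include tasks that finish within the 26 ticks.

t=0: ready={A} → run A
t=1: ready={A,D} → run D
t=2: ready={A,C,D,E,F,G} → run D
t=3: ready={A,C,D,E,F,G} → run D
t=4: ready={A,C,D,E,F,G} → run D
t=5: ready={A,C,D,E,F,G} → run D
t=6: ready={A,C,D,E,F,G} → run D
t=7: ready={A,C,E,F,G} → run A
t=8: ready={A,C,E,F,G} → run A
t=9: ready={C,E,F,G} → run G
t=10: ready={C,E,F,G} → run G
t=11: ready={C,E,F} → run C
t=12: ready={C,E,F} → run C
t=13: ready={C,E,F} → run C
t=14: ready={C,E,F} → run C
t=15: ready={C,E,F} → run C
t=16: ready={C,E,F} → run C
t=17: ready={E,F} → run F
t=18: ready={E,F} → run F
t=19: ready={E,F} → run F
t=20: ready={E,F} → run F
t=21: ready={E,F} → run F
t=22: ready={E} → run E
t=23: ready={E} → run E
t=24: (idle)
t=25: (idle)

completion order = D, A, G, C, F, E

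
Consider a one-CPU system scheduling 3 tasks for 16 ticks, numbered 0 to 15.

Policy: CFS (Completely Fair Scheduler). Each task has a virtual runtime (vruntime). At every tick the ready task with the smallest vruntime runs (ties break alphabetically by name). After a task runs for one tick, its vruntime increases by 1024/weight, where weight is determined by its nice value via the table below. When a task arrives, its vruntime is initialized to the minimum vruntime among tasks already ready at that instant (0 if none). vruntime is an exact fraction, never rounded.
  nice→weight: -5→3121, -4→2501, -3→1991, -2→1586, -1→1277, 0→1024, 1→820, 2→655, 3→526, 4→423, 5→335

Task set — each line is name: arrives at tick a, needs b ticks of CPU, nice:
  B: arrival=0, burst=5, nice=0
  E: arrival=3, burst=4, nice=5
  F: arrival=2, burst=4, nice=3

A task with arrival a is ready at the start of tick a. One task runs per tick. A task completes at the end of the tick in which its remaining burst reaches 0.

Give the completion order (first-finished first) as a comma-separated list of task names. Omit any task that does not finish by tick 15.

t=0: vr[B=0] → run B
t=1: vr[B=1] → run B
t=2: vr[B=2 F=2] → run B
t=3: vr[B=3 E=2 F=2] → run E
t=4: vr[B=3 E=1694/335 F=2] → run F
t=5: vr[B=3 E=1694/335 F=1038/263] → run B
t=6: vr[B=4 E=1694/335 F=1038/263] → run F
t=7: vr[B=4 E=1694/335 F=1550/263] → run B
t=8: vr[E=1694/335 F=1550/263] → run E
t=9: vr[E=2718/335 F=1550/263] → run F
t=10: vr[E=2718/335 F=2062/263] → run F
t=11: vr[E=2718/335] → run E
t=12: vr[E=3742/335] → run E
t=13: (idle)
t=14: (idle)
t=15: (idle)

completion order = B, F, E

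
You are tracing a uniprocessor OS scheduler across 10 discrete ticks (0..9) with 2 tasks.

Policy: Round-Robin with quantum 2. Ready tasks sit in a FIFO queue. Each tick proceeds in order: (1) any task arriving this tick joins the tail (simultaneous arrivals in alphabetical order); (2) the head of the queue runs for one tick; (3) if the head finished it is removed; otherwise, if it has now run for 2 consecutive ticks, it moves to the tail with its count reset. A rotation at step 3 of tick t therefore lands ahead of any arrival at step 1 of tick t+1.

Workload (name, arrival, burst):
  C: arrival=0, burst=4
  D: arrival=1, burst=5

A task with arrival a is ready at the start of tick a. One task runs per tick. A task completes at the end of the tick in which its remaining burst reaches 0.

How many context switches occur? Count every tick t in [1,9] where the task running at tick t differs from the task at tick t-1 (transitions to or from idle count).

context switches = 4

t=0: queue=[C] q_used=0 → run C
t=1: queue=[C,D] q_used=1 → run C
t=2: queue=[D,C] q_used=0 → run D
t=3: queue=[D,C] q_used=1 → run D
t=4: queue=[C,D] q_used=0 → run C
t=5: queue=[C,D] q_used=1 → run C
t=6: queue=[D] q_used=0 → run D
t=7: queue=[D] q_used=1 → run D
t=8: queue=[D] q_used=0 → run D
t=9: (idle)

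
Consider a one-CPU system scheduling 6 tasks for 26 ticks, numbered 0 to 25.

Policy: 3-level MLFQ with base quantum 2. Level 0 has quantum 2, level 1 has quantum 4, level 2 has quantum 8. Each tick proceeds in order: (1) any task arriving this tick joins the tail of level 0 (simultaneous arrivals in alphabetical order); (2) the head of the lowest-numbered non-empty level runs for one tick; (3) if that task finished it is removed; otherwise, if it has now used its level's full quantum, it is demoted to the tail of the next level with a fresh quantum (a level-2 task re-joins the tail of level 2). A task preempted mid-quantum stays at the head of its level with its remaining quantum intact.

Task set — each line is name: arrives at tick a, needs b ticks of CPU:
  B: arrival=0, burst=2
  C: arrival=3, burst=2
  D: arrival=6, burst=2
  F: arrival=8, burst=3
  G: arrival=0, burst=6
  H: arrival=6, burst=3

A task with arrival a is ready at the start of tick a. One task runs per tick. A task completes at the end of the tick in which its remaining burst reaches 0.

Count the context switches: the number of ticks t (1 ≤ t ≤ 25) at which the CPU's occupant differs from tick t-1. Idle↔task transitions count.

context switches = 9

t=0: L0/L1/L2 = BG/-/- → run B
t=1: L0/L1/L2 = BG/-/- → run B
t=2: L0/L1/L2 = G/-/- → run G
t=3: L0/L1/L2 = GC/-/- → run G
t=4: L0/L1/L2 = C/G/- → run C
t=5: L0/L1/L2 = C/G/- → run C
t=6: L0/L1/L2 = DH/G/- → run D
t=7: L0/L1/L2 = DH/G/- → run D
t=8: L0/L1/L2 = HF/G/- → run H
t=9: L0/L1/L2 = HF/G/- → run H
t=10: L0/L1/L2 = F/GH/- → run F
t=11: L0/L1/L2 = F/GH/- → run F
t=12: L0/L1/L2 = -/GHF/- → run G
t=13: L0/L1/L2 = -/GHF/- → run G
t=14: L0/L1/L2 = -/GHF/- → run G
t=15: L0/L1/L2 = -/GHF/- → run G
t=16: L0/L1/L2 = -/HF/- → run H
t=17: L0/L1/L2 = -/F/- → run F
t=18: (idle)
t=19: (idle)
t=20: (idle)
t=21: (idle)
t=22: (idle)
t=23: (idle)
t=24: (idle)
t=25: (idle)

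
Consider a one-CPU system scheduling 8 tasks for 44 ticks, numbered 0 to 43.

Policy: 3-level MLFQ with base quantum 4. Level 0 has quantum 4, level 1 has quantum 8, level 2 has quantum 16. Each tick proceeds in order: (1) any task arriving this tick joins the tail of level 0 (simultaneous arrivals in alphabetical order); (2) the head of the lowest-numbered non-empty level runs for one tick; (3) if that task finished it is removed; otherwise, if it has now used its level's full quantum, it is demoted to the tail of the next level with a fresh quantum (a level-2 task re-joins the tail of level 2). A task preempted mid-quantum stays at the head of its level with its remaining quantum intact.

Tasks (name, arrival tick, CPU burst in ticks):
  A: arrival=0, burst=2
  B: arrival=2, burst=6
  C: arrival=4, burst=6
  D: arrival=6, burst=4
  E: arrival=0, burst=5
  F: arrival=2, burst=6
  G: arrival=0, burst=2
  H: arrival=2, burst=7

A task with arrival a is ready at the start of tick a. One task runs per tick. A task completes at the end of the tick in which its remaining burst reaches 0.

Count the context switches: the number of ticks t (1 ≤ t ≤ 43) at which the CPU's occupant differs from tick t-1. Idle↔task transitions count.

t=0: L0/L1/L2 = AEG/-/- → run A
t=1: L0/L1/L2 = AEG/-/- → run A
t=2: L0/L1/L2 = EGBFH/-/- → run E
t=3: L0/L1/L2 = EGBFH/-/- → run E
t=4: L0/L1/L2 = EGBFHC/-/- → run E
t=5: L0/L1/L2 = EGBFHC/-/- → run E
t=6: L0/L1/L2 = GBFHCD/E/- → run G
t=7: L0/L1/L2 = GBFHCD/E/- → run G
t=8: L0/L1/L2 = BFHCD/E/- → run B
t=9: L0/L1/L2 = BFHCD/E/- → run B
t=10: L0/L1/L2 = BFHCD/E/- → run B
t=11: L0/L1/L2 = BFHCD/E/- → run B
t=12: L0/L1/L2 = FHCD/EB/- → run F
t=13: L0/L1/L2 = FHCD/EB/- → run F
t=14: L0/L1/L2 = FHCD/EB/- → run F
t=15: L0/L1/L2 = FHCD/EB/- → run F
t=16: L0/L1/L2 = HCD/EBF/- → run H
t=17: L0/L1/L2 = HCD/EBF/- → run H
t=18: L0/L1/L2 = HCD/EBF/- → run H
t=19: L0/L1/L2 = HCD/EBF/- → run H
t=20: L0/L1/L2 = CD/EBFH/- → run C
t=21: L0/L1/L2 = CD/EBFH/- → run C
t=22: L0/L1/L2 = CD/EBFH/- → run C
t=23: L0/L1/L2 = CD/EBFH/- → run C
t=24: L0/L1/L2 = D/EBFHC/- → run D
t=25: L0/L1/L2 = D/EBFHC/- → run D
t=26: L0/L1/L2 = D/EBFHC/- → run D
t=27: L0/L1/L2 = D/EBFHC/- → run D
t=28: L0/L1/L2 = -/EBFHC/- → run E
t=29: L0/L1/L2 = -/BFHC/- → run B
t=30: L0/L1/L2 = -/BFHC/- → run B
t=31: L0/L1/L2 = -/FHC/- → run F
t=32: L0/L1/L2 = -/FHC/- → run F
t=33: L0/L1/L2 = -/HC/- → run H
t=34: L0/L1/L2 = -/HC/- → run H
t=35: L0/L1/L2 = -/HC/- → run H
t=36: L0/L1/L2 = -/C/- → run C
t=37: L0/L1/L2 = -/C/- → run C
t=38: (idle)
t=39: (idle)
t=40: (idle)
t=41: (idle)
t=42: (idle)
t=43: (idle)

context switches = 13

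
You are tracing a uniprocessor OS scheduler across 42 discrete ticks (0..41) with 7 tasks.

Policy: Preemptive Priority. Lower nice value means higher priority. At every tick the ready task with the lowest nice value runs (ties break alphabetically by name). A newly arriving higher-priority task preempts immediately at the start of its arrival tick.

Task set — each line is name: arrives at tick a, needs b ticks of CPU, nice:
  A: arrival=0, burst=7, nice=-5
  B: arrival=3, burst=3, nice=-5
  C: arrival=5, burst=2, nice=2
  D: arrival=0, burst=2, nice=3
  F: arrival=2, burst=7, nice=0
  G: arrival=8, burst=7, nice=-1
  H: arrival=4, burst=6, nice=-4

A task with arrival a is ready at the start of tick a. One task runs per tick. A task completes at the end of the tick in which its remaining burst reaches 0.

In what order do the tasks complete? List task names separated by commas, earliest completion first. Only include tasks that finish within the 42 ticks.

completion order = A, B, H, G, F, C, D

t=0: ready={A,D} → run A
t=1: ready={A,D} → run A
t=2: ready={A,D,F} → run A
t=3: ready={A,B,D,F} → run A
t=4: ready={A,B,D,F,H} → run A
t=5: ready={A,B,C,D,F,H} → run A
t=6: ready={A,B,C,D,F,H} → run A
t=7: ready={B,C,D,F,H} → run B
t=8: ready={B,C,D,F,G,H} → run B
t=9: ready={B,C,D,F,G,H} → run B
t=10: ready={C,D,F,G,H} → run H
t=11: ready={C,D,F,G,H} → run H
t=12: ready={C,D,F,G,H} → run H
t=13: ready={C,D,F,G,H} → run H
t=14: ready={C,D,F,G,H} → run H
t=15: ready={C,D,F,G,H} → run H
t=16: ready={C,D,F,G} → run G
t=17: ready={C,D,F,G} → run G
t=18: ready={C,D,F,G} → run G
t=19: ready={C,D,F,G} → run G
t=20: ready={C,D,F,G} → run G
t=21: ready={C,D,F,G} → run G
t=22: ready={C,D,F,G} → run G
t=23: ready={C,D,F} → run F
t=24: ready={C,D,F} → run F
t=25: ready={C,D,F} → run F
t=26: ready={C,D,F} → run F
t=27: ready={C,D,F} → run F
t=28: ready={C,D,F} → run F
t=29: ready={C,D,F} → run F
t=30: ready={C,D} → run C
t=31: ready={C,D} → run C
t=32: ready={D} → run D
t=33: ready={D} → run D
t=34: (idle)
t=35: (idle)
t=36: (idle)
t=37: (idle)
t=38: (idle)
t=39: (idle)
t=40: (idle)
t=41: (idle)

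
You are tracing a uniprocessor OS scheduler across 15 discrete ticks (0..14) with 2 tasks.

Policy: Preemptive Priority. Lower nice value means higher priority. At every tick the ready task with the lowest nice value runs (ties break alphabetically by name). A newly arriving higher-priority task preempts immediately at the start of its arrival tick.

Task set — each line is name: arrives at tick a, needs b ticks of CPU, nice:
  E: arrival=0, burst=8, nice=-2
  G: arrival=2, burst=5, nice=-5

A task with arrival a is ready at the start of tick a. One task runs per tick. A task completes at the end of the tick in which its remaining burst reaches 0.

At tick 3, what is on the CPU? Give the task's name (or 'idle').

t=0: ready={E} → run E
t=1: ready={E} → run E
t=2: ready={E,G} → run G
t=3: ready={E,G} → run G
t=4: ready={E,G} → run G
t=5: ready={E,G} → run G
t=6: ready={E,G} → run G
t=7: ready={E} → run E
t=8: ready={E} → run E
t=9: ready={E} → run E
t=10: ready={E} → run E
t=11: ready={E} → run E
t=12: ready={E} → run E
t=13: (idle)
t=14: (idle)

running at tick 3 = G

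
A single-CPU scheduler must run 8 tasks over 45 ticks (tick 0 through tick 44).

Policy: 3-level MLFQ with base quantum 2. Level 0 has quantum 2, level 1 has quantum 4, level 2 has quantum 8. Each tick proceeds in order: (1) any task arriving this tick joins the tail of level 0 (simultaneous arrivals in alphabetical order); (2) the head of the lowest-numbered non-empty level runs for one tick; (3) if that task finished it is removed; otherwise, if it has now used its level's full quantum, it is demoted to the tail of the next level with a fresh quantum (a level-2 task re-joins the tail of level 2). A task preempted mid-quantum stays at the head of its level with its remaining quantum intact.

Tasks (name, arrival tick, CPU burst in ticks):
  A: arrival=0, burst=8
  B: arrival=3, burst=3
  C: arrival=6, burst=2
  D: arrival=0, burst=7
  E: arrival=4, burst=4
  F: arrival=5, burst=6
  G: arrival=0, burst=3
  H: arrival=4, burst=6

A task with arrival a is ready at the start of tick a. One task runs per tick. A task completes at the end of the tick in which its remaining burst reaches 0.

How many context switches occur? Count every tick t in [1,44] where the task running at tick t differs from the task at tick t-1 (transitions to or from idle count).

context switches = 17

t=0: L0/L1/L2 = ADG/-/- → run A
t=1: L0/L1/L2 = ADG/-/- → run A
t=2: L0/L1/L2 = DG/A/- → run D
t=3: L0/L1/L2 = DGB/A/- → run D
t=4: L0/L1/L2 = GBEH/AD/- → run G
t=5: L0/L1/L2 = GBEHF/AD/- → run G
t=6: L0/L1/L2 = BEHFC/ADG/- → run B
t=7: L0/L1/L2 = BEHFC/ADG/- → run B
t=8: L0/L1/L2 = EHFC/ADGB/- → run E
t=9: L0/L1/L2 = EHFC/ADGB/- → run E
t=10: L0/L1/L2 = HFC/ADGBE/- → run H
t=11: L0/L1/L2 = HFC/ADGBE/- → run H
t=12: L0/L1/L2 = FC/ADGBEH/- → run F
t=13: L0/L1/L2 = FC/ADGBEH/- → run F
t=14: L0/L1/L2 = C/ADGBEHF/- → run C
t=15: L0/L1/L2 = C/ADGBEHF/- → run C
t=16: L0/L1/L2 = -/ADGBEHF/- → run A
t=17: L0/L1/L2 = -/ADGBEHF/- → run A
t=18: L0/L1/L2 = -/ADGBEHF/- → run A
t=19: L0/L1/L2 = -/ADGBEHF/- → run A
t=20: L0/L1/L2 = -/DGBEHF/A → run D
t=21: L0/L1/L2 = -/DGBEHF/A → run D
t=22: L0/L1/L2 = -/DGBEHF/A → run D
t=23: L0/L1/L2 = -/DGBEHF/A → run D
t=24: L0/L1/L2 = -/GBEHF/AD → run G
t=25: L0/L1/L2 = -/BEHF/AD → run B
t=26: L0/L1/L2 = -/EHF/AD → run E
t=27: L0/L1/L2 = -/EHF/AD → run E
t=28: L0/L1/L2 = -/HF/AD → run H
t=29: L0/L1/L2 = -/HF/AD → run H
t=30: L0/L1/L2 = -/HF/AD → run H
t=31: L0/L1/L2 = -/HF/AD → run H
t=32: L0/L1/L2 = -/F/AD → run F
t=33: L0/L1/L2 = -/F/AD → run F
t=34: L0/L1/L2 = -/F/AD → run F
t=35: L0/L1/L2 = -/F/AD → run F
t=36: L0/L1/L2 = -/-/AD → run A
t=37: L0/L1/L2 = -/-/AD → run A
t=38: L0/L1/L2 = -/-/D → run D
t=39: (idle)
t=40: (idle)
t=41: (idle)
t=42: (idle)
t=43: (idle)
t=44: (idle)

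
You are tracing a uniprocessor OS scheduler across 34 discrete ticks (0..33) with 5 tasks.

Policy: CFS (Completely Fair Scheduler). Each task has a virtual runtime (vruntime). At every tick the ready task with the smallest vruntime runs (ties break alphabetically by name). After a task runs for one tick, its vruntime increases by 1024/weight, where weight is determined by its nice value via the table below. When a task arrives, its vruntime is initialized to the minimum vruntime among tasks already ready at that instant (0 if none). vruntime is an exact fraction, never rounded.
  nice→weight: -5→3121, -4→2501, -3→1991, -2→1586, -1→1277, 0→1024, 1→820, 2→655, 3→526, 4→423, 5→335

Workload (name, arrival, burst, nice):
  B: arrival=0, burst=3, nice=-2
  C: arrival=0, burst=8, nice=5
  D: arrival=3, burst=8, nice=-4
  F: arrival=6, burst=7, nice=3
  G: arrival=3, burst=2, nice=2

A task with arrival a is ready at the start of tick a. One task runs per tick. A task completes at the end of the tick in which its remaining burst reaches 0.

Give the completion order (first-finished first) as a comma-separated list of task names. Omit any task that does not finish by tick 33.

completion order = B, G, D, F, C

t=0: vr[B=0 C=0] → run B
t=1: vr[B=512/793 C=0] → run C
t=2: vr[B=512/793 C=1024/335] → run B
t=3: vr[B=1024/793 C=1024/335 D=1024/793 G=1024/793] → run B
t=4: vr[C=1024/335 D=1024/793 G=1024/793] → run D
t=5: vr[C=1024/335 D=55296/32513 G=1024/793] → run G
t=6: vr[C=1024/335 D=55296/32513 F=55296/32513 G=1482752/519415] → run D
t=7: vr[C=1024/335 D=68608/32513 F=55296/32513 G=1482752/519415] → run F
t=8: vr[C=1024/335 D=68608/32513 F=31189504/8550919 G=1482752/519415] → run D
t=9: vr[C=1024/335 D=81920/32513 F=31189504/8550919 G=1482752/519415] → run D
t=10: vr[C=1024/335 D=95232/32513 F=31189504/8550919 G=1482752/519415] → run G
t=11: vr[C=1024/335 D=95232/32513 F=31189504/8550919] → run D
t=12: vr[C=1024/335 D=108544/32513 F=31189504/8550919] → run C
t=13: vr[C=2048/335 D=108544/32513 F=31189504/8550919] → run D
t=14: vr[C=2048/335 D=121856/32513 F=31189504/8550919] → run F
t=15: vr[C=2048/335 D=121856/32513 F=47836160/8550919] → run D
t=16: vr[C=2048/335 D=135168/32513 F=47836160/8550919] → run D
t=17: vr[C=2048/335 F=47836160/8550919] → run F
t=18: vr[C=2048/335 F=64482816/8550919] → run C
t=19: vr[C=3072/335 F=64482816/8550919] → run F
t=20: vr[C=3072/335 F=81129472/8550919] → run C
t=21: vr[C=4096/335 F=81129472/8550919] → run F
t=22: vr[C=4096/335 F=97776128/8550919] → run F
t=23: vr[C=4096/335 F=114422784/8550919] → run C
t=24: vr[C=1024/67 F=114422784/8550919] → run F
t=25: vr[C=1024/67] → run C
t=26: vr[C=6144/335] → run C
t=27: vr[C=7168/335] → run C
t=28: (idle)
t=29: (idle)
t=30: (idle)
t=31: (idle)
t=32: (idle)
t=33: (idle)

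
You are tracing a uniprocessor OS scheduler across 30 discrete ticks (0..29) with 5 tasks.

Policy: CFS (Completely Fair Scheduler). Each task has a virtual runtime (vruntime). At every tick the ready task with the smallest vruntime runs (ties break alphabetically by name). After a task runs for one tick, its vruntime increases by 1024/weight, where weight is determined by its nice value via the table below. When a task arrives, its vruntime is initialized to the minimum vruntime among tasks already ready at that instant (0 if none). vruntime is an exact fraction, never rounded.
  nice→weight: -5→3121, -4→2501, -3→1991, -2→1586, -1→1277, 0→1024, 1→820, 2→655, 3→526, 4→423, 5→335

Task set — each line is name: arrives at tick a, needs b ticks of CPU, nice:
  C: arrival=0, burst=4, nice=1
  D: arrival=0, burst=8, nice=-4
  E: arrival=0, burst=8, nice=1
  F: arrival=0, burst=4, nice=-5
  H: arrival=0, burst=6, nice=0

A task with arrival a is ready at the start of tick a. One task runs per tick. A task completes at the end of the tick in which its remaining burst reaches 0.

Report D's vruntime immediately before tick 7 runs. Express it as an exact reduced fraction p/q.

t=0: vr[C=0 D=0 E=0 F=0 H=0] → run C
t=1: vr[C=256/205 D=0 E=0 F=0 H=0] → run D
t=2: vr[C=256/205 D=1024/2501 E=0 F=0 H=0] → run E
t=3: vr[C=256/205 D=1024/2501 E=256/205 F=0 H=0] → run F
t=4: vr[C=256/205 D=1024/2501 E=256/205 F=1024/3121 H=0] → run H
t=5: vr[C=256/205 D=1024/2501 E=256/205 F=1024/3121 H=1] → run F
t=6: vr[C=256/205 D=1024/2501 E=256/205 F=2048/3121 H=1] → run D
t=7: vr[C=256/205 D=2048/2501 E=256/205 F=2048/3121 H=1] → run F
t=8: vr[C=256/205 D=2048/2501 E=256/205 F=3072/3121 H=1] → run D
t=9: vr[C=256/205 D=3072/2501 E=256/205 F=3072/3121 H=1] → run F
t=10: vr[C=256/205 D=3072/2501 E=256/205 H=1] → run H
t=11: vr[C=256/205 D=3072/2501 E=256/205 H=2] → run D
t=12: vr[C=256/205 D=4096/2501 E=256/205 H=2] → run C
t=13: vr[C=512/205 D=4096/2501 E=256/205 H=2] → run E
t=14: vr[C=512/205 D=4096/2501 E=512/205 H=2] → run D
t=15: vr[C=512/205 D=5120/2501 E=512/205 H=2] → run H
t=16: vr[C=512/205 D=5120/2501 E=512/205 H=3] → run D
t=17: vr[C=512/205 D=6144/2501 E=512/205 H=3] → run D
t=18: vr[C=512/205 D=7168/2501 E=512/205 H=3] → run C
t=19: vr[C=768/205 D=7168/2501 E=512/205 H=3] → run E
t=20: vr[C=768/205 D=7168/2501 E=768/205 H=3] → run D
t=21: vr[C=768/205 E=768/205 H=3] → run H
t=22: vr[C=768/205 E=768/205 H=4] → run C
t=23: vr[E=768/205 H=4] → run E
t=24: vr[E=1024/205 H=4] → run H
t=25: vr[E=1024/205 H=5] → run E
t=26: vr[E=256/41 H=5] → run H
t=27: vr[E=256/41] → run E
t=28: vr[E=1536/205] → run E
t=29: vr[E=1792/205] → run E

vruntime(D, start of tick 7) = 2048/2501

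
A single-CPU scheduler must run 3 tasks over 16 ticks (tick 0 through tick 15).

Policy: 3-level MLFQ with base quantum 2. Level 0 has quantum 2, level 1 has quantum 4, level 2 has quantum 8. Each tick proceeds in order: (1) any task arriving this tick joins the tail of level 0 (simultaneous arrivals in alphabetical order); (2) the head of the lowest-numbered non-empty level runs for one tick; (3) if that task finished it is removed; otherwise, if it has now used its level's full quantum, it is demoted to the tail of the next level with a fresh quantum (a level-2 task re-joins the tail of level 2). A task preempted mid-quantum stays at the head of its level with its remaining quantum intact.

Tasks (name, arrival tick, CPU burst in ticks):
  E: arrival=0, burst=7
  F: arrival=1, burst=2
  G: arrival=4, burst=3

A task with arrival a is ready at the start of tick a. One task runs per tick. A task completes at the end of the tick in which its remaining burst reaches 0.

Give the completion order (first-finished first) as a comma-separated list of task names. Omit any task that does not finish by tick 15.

completion order = F, G, E

t=0: L0/L1/L2 = E/-/- → run E
t=1: L0/L1/L2 = EF/-/- → run E
t=2: L0/L1/L2 = F/E/- → run F
t=3: L0/L1/L2 = F/E/- → run F
t=4: L0/L1/L2 = G/E/- → run G
t=5: L0/L1/L2 = G/E/- → run G
t=6: L0/L1/L2 = -/EG/- → run E
t=7: L0/L1/L2 = -/EG/- → run E
t=8: L0/L1/L2 = -/EG/- → run E
t=9: L0/L1/L2 = -/EG/- → run E
t=10: L0/L1/L2 = -/G/E → run G
t=11: L0/L1/L2 = -/-/E → run E
t=12: (idle)
t=13: (idle)
t=14: (idle)
t=15: (idle)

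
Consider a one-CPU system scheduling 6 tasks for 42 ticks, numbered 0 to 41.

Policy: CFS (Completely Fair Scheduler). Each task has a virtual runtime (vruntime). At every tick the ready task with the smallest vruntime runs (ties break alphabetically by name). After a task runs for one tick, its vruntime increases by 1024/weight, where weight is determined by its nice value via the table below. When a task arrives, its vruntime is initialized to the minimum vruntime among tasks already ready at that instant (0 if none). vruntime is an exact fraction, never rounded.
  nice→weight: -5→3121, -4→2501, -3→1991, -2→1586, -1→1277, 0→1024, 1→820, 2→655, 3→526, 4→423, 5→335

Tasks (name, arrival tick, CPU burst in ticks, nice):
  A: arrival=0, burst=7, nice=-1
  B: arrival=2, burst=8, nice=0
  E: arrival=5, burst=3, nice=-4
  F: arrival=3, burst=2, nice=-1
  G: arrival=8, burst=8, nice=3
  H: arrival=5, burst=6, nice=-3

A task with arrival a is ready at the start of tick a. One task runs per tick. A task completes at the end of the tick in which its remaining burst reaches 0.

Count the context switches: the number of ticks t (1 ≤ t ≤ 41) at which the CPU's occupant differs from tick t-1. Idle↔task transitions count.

context switches = 28

t=0: vr[A=0] → run A
t=1: vr[A=1024/1277] → run A
t=2: vr[A=2048/1277 B=2048/1277] → run A
t=3: vr[A=3072/1277 B=2048/1277 F=2048/1277] → run B
t=4: vr[A=3072/1277 B=3325/1277 F=2048/1277] → run F
t=5: vr[A=3072/1277 B=3325/1277 E=3072/1277 F=3072/1277 H=3072/1277] → run A
t=6: vr[A=4096/1277 B=3325/1277 E=3072/1277 F=3072/1277 H=3072/1277] → run E
t=7: vr[A=4096/1277 B=3325/1277 E=8990720/3193777 F=3072/1277 H=3072/1277] → run F
t=8: vr[A=4096/1277 B=3325/1277 E=8990720/3193777 G=3072/1277 H=3072/1277] → run G
t=9: vr[A=4096/1277 B=3325/1277 E=8990720/3193777 G=1461760/335851 H=3072/1277] → run H
t=10: vr[A=4096/1277 B=3325/1277 E=8990720/3193777 G=1461760/335851 H=7424000/2542507] → run B
t=11: vr[A=4096/1277 B=4602/1277 E=8990720/3193777 G=1461760/335851 H=7424000/2542507] → run E
t=12: vr[A=4096/1277 B=4602/1277 E=10298368/3193777 G=1461760/335851 H=7424000/2542507] → run H
t=13: vr[A=4096/1277 B=4602/1277 E=10298368/3193777 G=1461760/335851 H=8731648/2542507] → run A
t=14: vr[A=5120/1277 B=4602/1277 E=10298368/3193777 G=1461760/335851 H=8731648/2542507] → run E
t=15: vr[A=5120/1277 B=4602/1277 G=1461760/335851 H=8731648/2542507] → run H
t=16: vr[A=5120/1277 B=4602/1277 G=1461760/335851 H=10039296/2542507] → run B
t=17: vr[A=5120/1277 B=5879/1277 G=1461760/335851 H=10039296/2542507] → run H
t=18: vr[A=5120/1277 B=5879/1277 G=1461760/335851 H=11346944/2542507] → run A
t=19: vr[A=6144/1277 B=5879/1277 G=1461760/335851 H=11346944/2542507] → run G
t=20: vr[A=6144/1277 B=5879/1277 G=2115584/335851 H=11346944/2542507] → run H
t=21: vr[A=6144/1277 B=5879/1277 G=2115584/335851 H=12654592/2542507] → run B
t=22: vr[A=6144/1277 B=7156/1277 G=2115584/335851 H=12654592/2542507] → run A
t=23: vr[B=7156/1277 G=2115584/335851 H=12654592/2542507] → run H
t=24: vr[B=7156/1277 G=2115584/335851] → run B
t=25: vr[B=8433/1277 G=2115584/335851] → run G
t=26: vr[B=8433/1277 G=2769408/335851] → run B
t=27: vr[B=9710/1277 G=2769408/335851] → run B
t=28: vr[B=10987/1277 G=2769408/335851] → run G
t=29: vr[B=10987/1277 G=3423232/335851] → run B
t=30: vr[G=3423232/335851] → run G
t=31: vr[G=4077056/335851] → run G
t=32: vr[G=4730880/335851] → run G
t=33: vr[G=5384704/335851] → run G
t=34: (idle)
t=35: (idle)
t=36: (idle)
t=37: (idle)
t=38: (idle)
t=39: (idle)
t=40: (idle)
t=41: (idle)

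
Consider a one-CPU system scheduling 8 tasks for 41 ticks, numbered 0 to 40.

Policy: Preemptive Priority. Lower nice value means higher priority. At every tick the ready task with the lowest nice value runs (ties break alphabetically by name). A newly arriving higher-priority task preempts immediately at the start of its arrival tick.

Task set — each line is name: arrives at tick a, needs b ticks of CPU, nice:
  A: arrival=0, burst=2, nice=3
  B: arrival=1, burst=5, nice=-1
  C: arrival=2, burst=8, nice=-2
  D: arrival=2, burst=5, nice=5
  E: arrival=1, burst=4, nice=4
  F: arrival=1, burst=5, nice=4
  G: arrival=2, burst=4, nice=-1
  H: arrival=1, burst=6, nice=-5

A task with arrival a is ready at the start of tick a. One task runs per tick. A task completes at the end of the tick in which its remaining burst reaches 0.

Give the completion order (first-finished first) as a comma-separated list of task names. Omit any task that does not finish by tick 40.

completion order = H, C, B, G, A, E, F, D

t=0: ready={A} → run A
t=1: ready={A,B,E,F,H} → run H
t=2: ready={A,B,C,D,E,F,G,H} → run H
t=3: ready={A,B,C,D,E,F,G,H} → run H
t=4: ready={A,B,C,D,E,F,G,H} → run H
t=5: ready={A,B,C,D,E,F,G,H} → run H
t=6: ready={A,B,C,D,E,F,G,H} → run H
t=7: ready={A,B,C,D,E,F,G} → run C
t=8: ready={A,B,C,D,E,F,G} → run C
t=9: ready={A,B,C,D,E,F,G} → run C
t=10: ready={A,B,C,D,E,F,G} → run C
t=11: ready={A,B,C,D,E,F,G} → run C
t=12: ready={A,B,C,D,E,F,G} → run C
t=13: ready={A,B,C,D,E,F,G} → run C
t=14: ready={A,B,C,D,E,F,G} → run C
t=15: ready={A,B,D,E,F,G} → run B
t=16: ready={A,B,D,E,F,G} → run B
t=17: ready={A,B,D,E,F,G} → run B
t=18: ready={A,B,D,E,F,G} → run B
t=19: ready={A,B,D,E,F,G} → run B
t=20: ready={A,D,E,F,G} → run G
t=21: ready={A,D,E,F,G} → run G
t=22: ready={A,D,E,F,G} → run G
t=23: ready={A,D,E,F,G} → run G
t=24: ready={A,D,E,F} → run A
t=25: ready={D,E,F} → run E
t=26: ready={D,E,F} → run E
t=27: ready={D,E,F} → run E
t=28: ready={D,E,F} → run E
t=29: ready={D,F} → run F
t=30: ready={D,F} → run F
t=31: ready={D,F} → run F
t=32: ready={D,F} → run F
t=33: ready={D,F} → run F
t=34: ready={D} → run D
t=35: ready={D} → run D
t=36: ready={D} → run D
t=37: ready={D} → run D
t=38: ready={D} → run D
t=39: (idle)
t=40: (idle)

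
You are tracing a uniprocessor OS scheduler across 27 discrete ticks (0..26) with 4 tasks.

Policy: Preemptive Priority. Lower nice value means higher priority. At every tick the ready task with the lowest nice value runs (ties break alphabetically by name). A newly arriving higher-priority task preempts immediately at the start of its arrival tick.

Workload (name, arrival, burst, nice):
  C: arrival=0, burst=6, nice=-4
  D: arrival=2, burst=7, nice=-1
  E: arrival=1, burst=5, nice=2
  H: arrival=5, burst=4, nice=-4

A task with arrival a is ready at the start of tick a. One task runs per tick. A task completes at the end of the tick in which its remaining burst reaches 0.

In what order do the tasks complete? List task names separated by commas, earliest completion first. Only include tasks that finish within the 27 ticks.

t=0: ready={C} → run C
t=1: ready={C,E} → run C
t=2: ready={C,D,E} → run C
t=3: ready={C,D,E} → run C
t=4: ready={C,D,E} → run C
t=5: ready={C,D,E,H} → run C
t=6: ready={D,E,H} → run H
t=7: ready={D,E,H} → run H
t=8: ready={D,E,H} → run H
t=9: ready={D,E,H} → run H
t=10: ready={D,E} → run D
t=11: ready={D,E} → run D
t=12: ready={D,E} → run D
t=13: ready={D,E} → run D
t=14: ready={D,E} → run D
t=15: ready={D,E} → run D
t=16: ready={D,E} → run D
t=17: ready={E} → run E
t=18: ready={E} → run E
t=19: ready={E} → run E
t=20: ready={E} → run E
t=21: ready={E} → run E
t=22: (idle)
t=23: (idle)
t=24: (idle)
t=25: (idle)
t=26: (idle)

completion order = C, H, D, E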